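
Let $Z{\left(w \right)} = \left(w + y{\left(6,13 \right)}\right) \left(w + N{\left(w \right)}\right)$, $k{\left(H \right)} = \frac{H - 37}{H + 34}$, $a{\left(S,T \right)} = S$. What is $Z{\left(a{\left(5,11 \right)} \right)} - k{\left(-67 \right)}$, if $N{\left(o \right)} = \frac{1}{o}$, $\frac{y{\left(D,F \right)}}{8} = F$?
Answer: $\frac{93002}{165} \approx 563.65$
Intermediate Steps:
$y{\left(D,F \right)} = 8 F$
$k{\left(H \right)} = \frac{-37 + H}{34 + H}$
$Z{\left(w \right)} = \left(104 + w\right) \left(w + \frac{1}{w}\right)$ ($Z{\left(w \right)} = \left(w + 8 \cdot 13\right) \left(w + \frac{1}{w}\right) = \left(w + 104\right) \left(w + \frac{1}{w}\right) = \left(104 + w\right) \left(w + \frac{1}{w}\right)$)
$Z{\left(a{\left(5,11 \right)} \right)} - k{\left(-67 \right)} = \left(1 + 5^{2} + 104 \cdot 5 + \frac{104}{5}\right) - \frac{-37 - 67}{34 - 67} = \left(1 + 25 + 520 + 104 \cdot \frac{1}{5}\right) - \frac{1}{-33} \left(-104\right) = \left(1 + 25 + 520 + \frac{104}{5}\right) - \left(- \frac{1}{33}\right) \left(-104\right) = \frac{2834}{5} - \frac{104}{33} = \frac{93002}{165}$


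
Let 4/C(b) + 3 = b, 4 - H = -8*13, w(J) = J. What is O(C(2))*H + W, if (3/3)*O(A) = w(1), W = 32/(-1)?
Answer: 76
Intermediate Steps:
W = -32 (W = -1*32 = -32)
H = 108 (H = 4 - (-8)*13 = 4 - 1*(-104) = 4 + 104 = 108)
C(b) = 4/(-3 + b)
O(A) = 1
O(C(2))*H + W = 1*108 - 32 = 108 - 32 = 76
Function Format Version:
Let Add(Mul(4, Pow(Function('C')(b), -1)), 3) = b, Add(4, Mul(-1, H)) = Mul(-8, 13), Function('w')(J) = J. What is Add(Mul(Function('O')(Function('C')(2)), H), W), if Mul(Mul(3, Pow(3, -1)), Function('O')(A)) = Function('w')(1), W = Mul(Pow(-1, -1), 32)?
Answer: 76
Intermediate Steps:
W = -32 (W = Mul(-1, 32) = -32)
H = 108 (H = Add(4, Mul(-1, Mul(-8, 13))) = Add(4, Mul(-1, -104)) = Add(4, 104) = 108)
Function('C')(b) = Mul(4, Pow(Add(-3, b), -1))
Function('O')(A) = 1
Add(Mul(Function('O')(Function('C')(2)), H), W) = Add(Mul(1, 108), -32) = Add(108, -32) = 76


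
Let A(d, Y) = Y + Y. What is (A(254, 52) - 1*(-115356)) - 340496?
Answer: -225036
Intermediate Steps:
A(d, Y) = 2*Y
(A(254, 52) - 1*(-115356)) - 340496 = (2*52 - 1*(-115356)) - 340496 = (104 + 115356) - 340496 = 115460 - 340496 = -225036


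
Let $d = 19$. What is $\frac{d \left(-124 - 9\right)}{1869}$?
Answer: $- \frac{361}{267} \approx -1.3521$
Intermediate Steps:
$\frac{d \left(-124 - 9\right)}{1869} = \frac{19 \left(-124 - 9\right)}{1869} = 19 \left(-133\right) \frac{1}{1869} = \left(-2527\right) \frac{1}{1869} = - \frac{361}{267}$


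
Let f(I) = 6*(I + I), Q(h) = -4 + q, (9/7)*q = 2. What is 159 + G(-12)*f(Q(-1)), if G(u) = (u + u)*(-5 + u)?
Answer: -11809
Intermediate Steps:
q = 14/9 (q = (7/9)*2 = 14/9 ≈ 1.5556)
Q(h) = -22/9 (Q(h) = -4 + 14/9 = -22/9)
f(I) = 12*I (f(I) = 6*(2*I) = 12*I)
G(u) = 2*u*(-5 + u) (G(u) = (2*u)*(-5 + u) = 2*u*(-5 + u))
159 + G(-12)*f(Q(-1)) = 159 + (2*(-12)*(-5 - 12))*(12*(-22/9)) = 159 + (2*(-12)*(-17))*(-88/3) = 159 + 408*(-88/3) = 159 - 11968 = -11809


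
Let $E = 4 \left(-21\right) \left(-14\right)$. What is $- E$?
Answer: $-1176$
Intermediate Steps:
$E = 1176$ ($E = \left(-84\right) \left(-14\right) = 1176$)
$- E = \left(-1\right) 1176 = -1176$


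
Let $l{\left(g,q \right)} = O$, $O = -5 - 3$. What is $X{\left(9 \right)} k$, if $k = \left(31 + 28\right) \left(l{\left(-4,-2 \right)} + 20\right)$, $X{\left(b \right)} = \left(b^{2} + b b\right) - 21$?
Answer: $99828$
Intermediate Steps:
$O = -8$
$X{\left(b \right)} = -21 + 2 b^{2}$ ($X{\left(b \right)} = \left(b^{2} + b^{2}\right) - 21 = 2 b^{2} - 21 = -21 + 2 b^{2}$)
$l{\left(g,q \right)} = -8$
$k = 708$ ($k = \left(31 + 28\right) \left(-8 + 20\right) = 59 \cdot 12 = 708$)
$X{\left(9 \right)} k = \left(-21 + 2 \cdot 9^{2}\right) 708 = \left(-21 + 2 \cdot 81\right) 708 = \left(-21 + 162\right) 708 = 141 \cdot 708 = 99828$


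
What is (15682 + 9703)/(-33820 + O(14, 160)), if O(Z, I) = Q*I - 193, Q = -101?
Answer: -25385/50173 ≈ -0.50595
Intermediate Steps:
O(Z, I) = -193 - 101*I (O(Z, I) = -101*I - 193 = -193 - 101*I)
(15682 + 9703)/(-33820 + O(14, 160)) = (15682 + 9703)/(-33820 + (-193 - 101*160)) = 25385/(-33820 + (-193 - 16160)) = 25385/(-33820 - 16353) = 25385/(-50173) = 25385*(-1/50173) = -25385/50173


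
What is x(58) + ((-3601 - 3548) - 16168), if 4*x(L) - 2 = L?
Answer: -23302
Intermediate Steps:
x(L) = 1/2 + L/4
x(58) + ((-3601 - 3548) - 16168) = (1/2 + (1/4)*58) + ((-3601 - 3548) - 16168) = (1/2 + 29/2) + (-7149 - 16168) = 15 - 23317 = -23302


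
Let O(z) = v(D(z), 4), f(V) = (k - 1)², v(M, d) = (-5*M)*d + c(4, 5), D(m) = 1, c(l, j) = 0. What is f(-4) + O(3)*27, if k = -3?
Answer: -524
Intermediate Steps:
v(M, d) = -5*M*d (v(M, d) = (-5*M)*d + 0 = -5*M*d + 0 = -5*M*d)
f(V) = 16 (f(V) = (-3 - 1)² = (-4)² = 16)
O(z) = -20 (O(z) = -5*1*4 = -20)
f(-4) + O(3)*27 = 16 - 20*27 = 16 - 540 = -524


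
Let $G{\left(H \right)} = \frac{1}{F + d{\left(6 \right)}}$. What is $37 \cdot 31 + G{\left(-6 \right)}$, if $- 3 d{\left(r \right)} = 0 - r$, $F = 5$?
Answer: $\frac{8030}{7} \approx 1147.1$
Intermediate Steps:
$d{\left(r \right)} = \frac{r}{3}$ ($d{\left(r \right)} = - \frac{0 - r}{3} = - \frac{\left(-1\right) r}{3} = \frac{r}{3}$)
$G{\left(H \right)} = \frac{1}{7}$ ($G{\left(H \right)} = \frac{1}{5 + \frac{1}{3} \cdot 6} = \frac{1}{5 + 2} = \frac{1}{7}$)
$37 \cdot 31 + G{\left(-6 \right)} = 37 \cdot 31 + \frac{1}{7} = 1147 + \frac{1}{7} = \frac{8030}{7}$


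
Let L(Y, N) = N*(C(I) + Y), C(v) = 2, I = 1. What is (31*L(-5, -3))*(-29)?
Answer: -8091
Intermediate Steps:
L(Y, N) = N*(2 + Y)
(31*L(-5, -3))*(-29) = (31*(-3*(2 - 5)))*(-29) = (31*(-3*(-3)))*(-29) = (31*9)*(-29) = 279*(-29) = -8091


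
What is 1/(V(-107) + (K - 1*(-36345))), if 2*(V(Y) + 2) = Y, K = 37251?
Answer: 2/147081 ≈ 1.3598e-5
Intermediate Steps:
V(Y) = -2 + Y/2
1/(V(-107) + (K - 1*(-36345))) = 1/((-2 + (1/2)*(-107)) + (37251 - 1*(-36345))) = 1/((-2 - 107/2) + (37251 + 36345)) = 1/(-111/2 + 73596) = 1/(147081/2) = 2/147081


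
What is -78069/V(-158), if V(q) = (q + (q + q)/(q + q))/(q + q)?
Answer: -24669804/157 ≈ -1.5713e+5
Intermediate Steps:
V(q) = (1 + q)/(2*q) (V(q) = (q + (2*q)/((2*q)))/((2*q)) = (q + (2*q)*(1/(2*q)))*(1/(2*q)) = (q + 1)*(1/(2*q)) = (1 + q)*(1/(2*q)) = (1 + q)/(2*q))
-78069/V(-158) = -78069*(-316/(1 - 158)) = -78069/((½)*(-1/158)*(-157)) = -78069/157/316 = -78069*316/157 = -24669804/157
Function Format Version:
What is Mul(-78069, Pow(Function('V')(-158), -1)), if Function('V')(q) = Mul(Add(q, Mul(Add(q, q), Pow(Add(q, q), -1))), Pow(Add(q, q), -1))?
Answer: Rational(-24669804, 157) ≈ -1.5713e+5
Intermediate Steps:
Function('V')(q) = Mul(Rational(1, 2), Pow(q, -1), Add(1, q)) (Function('V')(q) = Mul(Add(q, Mul(Mul(2, q), Pow(Mul(2, q), -1))), Pow(Mul(2, q), -1)) = Mul(Add(q, Mul(Mul(2, q), Mul(Rational(1, 2), Pow(q, -1)))), Mul(Rational(1, 2), Pow(q, -1))) = Mul(Add(q, 1), Mul(Rational(1, 2), Pow(q, -1))) = Mul(Add(1, q), Mul(Rational(1, 2), Pow(q, -1))) = Mul(Rational(1, 2), Pow(q, -1), Add(1, q)))
Mul(-78069, Pow(Function('V')(-158), -1)) = Mul(-78069, Pow(Mul(Rational(1, 2), Pow(-158, -1), Add(1, -158)), -1)) = Mul(-78069, Pow(Mul(Rational(1, 2), Rational(-1, 158), -157), -1)) = Mul(-78069, Pow(Rational(157, 316), -1)) = Mul(-78069, Rational(316, 157)) = Rational(-24669804, 157)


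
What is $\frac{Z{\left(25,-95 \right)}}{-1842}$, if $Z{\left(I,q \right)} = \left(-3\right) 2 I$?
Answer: $\frac{25}{307} \approx 0.081433$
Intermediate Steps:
$Z{\left(I,q \right)} = - 6 I$
$\frac{Z{\left(25,-95 \right)}}{-1842} = \frac{\left(-6\right) 25}{-1842} = \left(-150\right) \left(- \frac{1}{1842}\right) = \frac{25}{307}$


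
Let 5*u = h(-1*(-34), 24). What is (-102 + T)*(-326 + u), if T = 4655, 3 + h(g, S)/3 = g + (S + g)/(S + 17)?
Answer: -286124179/205 ≈ -1.3957e+6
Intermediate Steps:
h(g, S) = -9 + 3*g + 3*(S + g)/(17 + S) (h(g, S) = -9 + 3*(g + (S + g)/(S + 17)) = -9 + 3*(g + (S + g)/(17 + S)) = -9 + (3*g + 3*(S + g)/(17 + S)) = -9 + 3*g + 3*(S + g)/(17 + S))
u = 3987/205 (u = (3*(-51 - 2*24 + 18*(-1*(-34)) + 24*(-1*(-34)))/(17 + 24))/5 = (3*(-51 - 48 + 18*34 + 24*34)/41)/5 = (3*(1/41)*(-51 - 48 + 612 + 816))/5 = (3*(1/41)*1329)/5 = (1/5)*(3987/41) = 3987/205 ≈ 19.449)
(-102 + T)*(-326 + u) = (-102 + 4655)*(-326 + 3987/205) = 4553*(-62843/205) = -286124179/205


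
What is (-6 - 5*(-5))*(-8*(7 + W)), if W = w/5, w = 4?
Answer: -5928/5 ≈ -1185.6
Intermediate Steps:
W = ⅘ (W = 4/5 = 4*(⅕) = ⅘ ≈ 0.80000)
(-6 - 5*(-5))*(-8*(7 + W)) = (-6 - 5*(-5))*(-8*(7 + ⅘)) = (-6 - 1*(-25))*(-8*39/5) = (-6 + 25)*(-312/5) = 19*(-312/5) = -5928/5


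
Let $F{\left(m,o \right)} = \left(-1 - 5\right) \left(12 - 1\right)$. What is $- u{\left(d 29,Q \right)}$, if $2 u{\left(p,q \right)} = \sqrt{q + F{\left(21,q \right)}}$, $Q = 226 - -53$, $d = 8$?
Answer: $- \frac{\sqrt{213}}{2} \approx -7.2973$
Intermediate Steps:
$Q = 279$ ($Q = 226 + 53 = 279$)
$F{\left(m,o \right)} = -66$ ($F{\left(m,o \right)} = \left(-6\right) 11 = -66$)
$u{\left(p,q \right)} = \frac{\sqrt{-66 + q}}{2}$ ($u{\left(p,q \right)} = \frac{\sqrt{q - 66}}{2} = \frac{\sqrt{-66 + q}}{2}$)
$- u{\left(d 29,Q \right)} = - \frac{\sqrt{-66 + 279}}{2} = - \frac{\sqrt{213}}{2}$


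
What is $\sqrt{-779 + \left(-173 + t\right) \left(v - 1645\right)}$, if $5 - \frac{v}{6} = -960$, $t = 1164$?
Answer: $6 \sqrt{114081} \approx 2026.6$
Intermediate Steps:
$v = 5790$ ($v = 30 - -5760 = 30 + 5760 = 5790$)
$\sqrt{-779 + \left(-173 + t\right) \left(v - 1645\right)} = \sqrt{-779 + \left(-173 + 1164\right) \left(5790 - 1645\right)} = \sqrt{-779 + 991 \cdot 4145} = \sqrt{-779 + 4107695} = \sqrt{4106916} = 6 \sqrt{114081}$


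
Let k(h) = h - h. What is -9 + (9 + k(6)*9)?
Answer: 0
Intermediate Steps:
k(h) = 0
-9 + (9 + k(6)*9) = -9 + (9 + 0*9) = -9 + (9 + 0) = -9 + 9 = 0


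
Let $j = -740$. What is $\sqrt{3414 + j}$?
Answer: $\sqrt{2674} \approx 51.711$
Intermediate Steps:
$\sqrt{3414 + j} = \sqrt{3414 - 740} = \sqrt{2674}$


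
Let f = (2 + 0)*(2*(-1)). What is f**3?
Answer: -64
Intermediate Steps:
f = -4 (f = 2*(-2) = -4)
f**3 = (-4)**3 = -64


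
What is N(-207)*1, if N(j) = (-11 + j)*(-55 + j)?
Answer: 57116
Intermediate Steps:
N(j) = (-55 + j)*(-11 + j)
N(-207)*1 = (605 + (-207)² - 66*(-207))*1 = (605 + 42849 + 13662)*1 = 57116*1 = 57116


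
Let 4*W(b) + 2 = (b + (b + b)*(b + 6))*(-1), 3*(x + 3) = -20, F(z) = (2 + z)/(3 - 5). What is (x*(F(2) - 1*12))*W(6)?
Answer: -15428/3 ≈ -5142.7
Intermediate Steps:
F(z) = -1 - z/2 (F(z) = (2 + z)/(-2) = (2 + z)*(-1/2) = -1 - z/2)
x = -29/3 (x = -3 + (1/3)*(-20) = -3 - 20/3 = -29/3 ≈ -9.6667)
W(b) = -1/2 - b/4 - b*(6 + b)/2 (W(b) = -1/2 + ((b + (b + b)*(b + 6))*(-1))/4 = -1/2 + ((b + (2*b)*(6 + b))*(-1))/4 = -1/2 + ((b + 2*b*(6 + b))*(-1))/4 = -1/2 + (-b - 2*b*(6 + b))/4 = -1/2 + (-b/4 - b*(6 + b)/2) = -1/2 - b/4 - b*(6 + b)/2)
(x*(F(2) - 1*12))*W(6) = (-29*((-1 - 1/2*2) - 1*12)/3)*(-1/2 - 13/4*6 - 1/2*6**2) = (-29*((-1 - 1) - 12)/3)*(-1/2 - 39/2 - 1/2*36) = (-29*(-2 - 12)/3)*(-1/2 - 39/2 - 18) = -29/3*(-14)*(-38) = (406/3)*(-38) = -15428/3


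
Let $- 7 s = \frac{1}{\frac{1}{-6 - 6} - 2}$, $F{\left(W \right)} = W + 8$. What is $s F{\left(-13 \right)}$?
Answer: $- \frac{12}{35} \approx -0.34286$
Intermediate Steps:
$F{\left(W \right)} = 8 + W$
$s = \frac{12}{175}$ ($s = - \frac{1}{7 \left(\frac{1}{-6 - 6} - 2\right)} = - \frac{1}{7 \left(\frac{1}{-12} - 2\right)} = - \frac{1}{7 \left(- \frac{1}{12} - 2\right)} = - \frac{1}{7 \left(- \frac{25}{12}\right)} = \left(- \frac{1}{7}\right) \left(- \frac{12}{25}\right) = \frac{12}{175} \approx 0.068571$)
$s F{\left(-13 \right)} = \frac{12 \left(8 - 13\right)}{175} = \frac{12}{175} \left(-5\right) = - \frac{12}{35}$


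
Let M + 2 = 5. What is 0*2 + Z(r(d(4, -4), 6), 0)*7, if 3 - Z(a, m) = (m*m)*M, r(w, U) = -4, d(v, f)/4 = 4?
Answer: 21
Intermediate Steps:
M = 3 (M = -2 + 5 = 3)
d(v, f) = 16 (d(v, f) = 4*4 = 16)
Z(a, m) = 3 - 3*m**2 (Z(a, m) = 3 - m*m*3 = 3 - m**2*3 = 3 - 3*m**2)
0*2 + Z(r(d(4, -4), 6), 0)*7 = 0*2 + (3 - 3*0**2)*7 = 0 + (3 - 3*0)*7 = 0 + (3 + 0)*7 = 0 + 3*7 = 0 + 21 = 21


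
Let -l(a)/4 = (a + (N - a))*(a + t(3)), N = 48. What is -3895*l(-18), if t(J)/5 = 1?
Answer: -9721920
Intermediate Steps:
t(J) = 5 (t(J) = 5*1 = 5)
l(a) = -960 - 192*a (l(a) = -4*(a + (48 - a))*(a + 5) = -192*(5 + a) = -4*(240 + 48*a) = -960 - 192*a)
-3895*l(-18) = -3895*(-960 - 192*(-18)) = -3895*(-960 + 3456) = -3895*2496 = -9721920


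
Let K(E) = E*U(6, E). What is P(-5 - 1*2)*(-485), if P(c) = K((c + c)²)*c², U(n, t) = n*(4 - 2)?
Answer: -55895280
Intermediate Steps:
U(n, t) = 2*n (U(n, t) = n*2 = 2*n)
K(E) = 12*E (K(E) = E*(2*6) = E*12 = 12*E)
P(c) = 48*c⁴ (P(c) = (12*(c + c)²)*c² = (12*(2*c)²)*c² = (12*(4*c²))*c² = (48*c²)*c² = 48*c⁴)
P(-5 - 1*2)*(-485) = (48*(-5 - 1*2)⁴)*(-485) = (48*(-5 - 2)⁴)*(-485) = (48*(-7)⁴)*(-485) = (48*2401)*(-485) = 115248*(-485) = -55895280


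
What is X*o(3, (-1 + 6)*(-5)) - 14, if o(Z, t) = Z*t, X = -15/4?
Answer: 1069/4 ≈ 267.25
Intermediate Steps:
X = -15/4 (X = -15*¼ = -15/4 ≈ -3.7500)
X*o(3, (-1 + 6)*(-5)) - 14 = -45*(-1 + 6)*(-5)/4 - 14 = -45*5*(-5)/4 - 14 = -45*(-25)/4 - 14 = -15/4*(-75) - 14 = 1125/4 - 14 = 1069/4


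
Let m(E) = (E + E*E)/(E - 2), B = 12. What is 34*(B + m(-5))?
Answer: 2176/7 ≈ 310.86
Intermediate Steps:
m(E) = (E + E**2)/(-2 + E)
34*(B + m(-5)) = 34*(12 - 5*(1 - 5)/(-2 - 5)) = 34*(12 - 5*(-4)/(-7)) = 34*(12 - 5*(-1/7)*(-4)) = 34*(12 - 20/7) = 34*(64/7) = 2176/7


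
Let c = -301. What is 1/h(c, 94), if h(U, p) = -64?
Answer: -1/64 ≈ -0.015625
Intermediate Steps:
1/h(c, 94) = 1/(-64) = -1/64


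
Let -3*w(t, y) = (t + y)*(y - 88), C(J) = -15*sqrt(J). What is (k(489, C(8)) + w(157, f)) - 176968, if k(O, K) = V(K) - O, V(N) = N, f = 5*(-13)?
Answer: -172765 - 30*sqrt(2) ≈ -1.7281e+5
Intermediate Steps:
f = -65
k(O, K) = K - O
w(t, y) = -(-88 + y)*(t + y)/3 (w(t, y) = -(t + y)*(y - 88)/3 = -(t + y)*(-88 + y)/3 = -(-88 + y)*(t + y)/3)
(k(489, C(8)) + w(157, f)) - 176968 = ((-30*sqrt(2) - 1*489) + (-1/3*(-65)**2 + (88/3)*157 + (88/3)*(-65) - 1/3*157*(-65))) - 176968 = ((-30*sqrt(2) - 489) + (-1/3*4225 + 13816/3 - 5720/3 + 10205/3)) - 176968 = ((-30*sqrt(2) - 489) + (-4225/3 + 13816/3 - 5720/3 + 10205/3)) - 176968 = ((-489 - 30*sqrt(2)) + 4692) - 176968 = (4203 - 30*sqrt(2)) - 176968 = -172765 - 30*sqrt(2)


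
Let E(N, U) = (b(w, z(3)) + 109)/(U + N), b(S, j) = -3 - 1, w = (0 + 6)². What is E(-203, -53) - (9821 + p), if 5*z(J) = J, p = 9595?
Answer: -4970601/256 ≈ -19416.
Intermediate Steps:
z(J) = J/5
w = 36 (w = 6² = 36)
b(S, j) = -4
E(N, U) = 105/(N + U) (E(N, U) = (-4 + 109)/(U + N) = 105/(N + U))
E(-203, -53) - (9821 + p) = 105/(-203 - 53) - (9821 + 9595) = 105/(-256) - 1*19416 = 105*(-1/256) - 19416 = -105/256 - 19416 = -4970601/256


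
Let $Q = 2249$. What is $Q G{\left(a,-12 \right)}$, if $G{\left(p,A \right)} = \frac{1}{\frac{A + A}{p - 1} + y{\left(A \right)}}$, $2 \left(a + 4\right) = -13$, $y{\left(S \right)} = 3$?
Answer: $\frac{3979}{9} \approx 442.11$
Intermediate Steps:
$a = - \frac{21}{2}$ ($a = -4 + \frac{1}{2} \left(-13\right) = -4 - \frac{13}{2} = - \frac{21}{2} \approx -10.5$)
$G{\left(p,A \right)} = \frac{1}{3 + \frac{2 A}{-1 + p}}$ ($G{\left(p,A \right)} = \frac{1}{\frac{A + A}{p - 1} + 3} = \frac{1}{\frac{2 A}{-1 + p} + 3} = \frac{1}{3 + \frac{2 A}{-1 + p}}$)
$Q G{\left(a,-12 \right)} = 2249 \frac{-1 - \frac{21}{2}}{-3 + 2 \left(-12\right) + 3 \left(- \frac{21}{2}\right)} = 2249 \frac{1}{-3 - 24 - \frac{63}{2}} \left(- \frac{23}{2}\right) = 2249 \frac{1}{- \frac{117}{2}} \left(- \frac{23}{2}\right) = 2249 \left(\left(- \frac{2}{117}\right) \left(- \frac{23}{2}\right)\right) = 2249 \cdot \frac{23}{117} = \frac{3979}{9}$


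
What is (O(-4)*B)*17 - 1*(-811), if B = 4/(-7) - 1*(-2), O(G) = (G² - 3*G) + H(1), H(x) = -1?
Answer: 10267/7 ≈ 1466.7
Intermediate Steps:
O(G) = -1 + G² - 3*G (O(G) = (G² - 3*G) - 1 = -1 + G² - 3*G)
B = 10/7 (B = 4*(-⅐) + 2 = -4/7 + 2 = 10/7 ≈ 1.4286)
(O(-4)*B)*17 - 1*(-811) = ((-1 + (-4)² - 3*(-4))*(10/7))*17 - 1*(-811) = ((-1 + 16 + 12)*(10/7))*17 + 811 = (27*(10/7))*17 + 811 = (270/7)*17 + 811 = 4590/7 + 811 = 10267/7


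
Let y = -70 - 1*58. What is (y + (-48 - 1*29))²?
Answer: 42025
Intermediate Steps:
y = -128 (y = -70 - 58 = -128)
(y + (-48 - 1*29))² = (-128 + (-48 - 1*29))² = (-128 + (-48 - 29))² = (-128 - 77)² = (-205)² = 42025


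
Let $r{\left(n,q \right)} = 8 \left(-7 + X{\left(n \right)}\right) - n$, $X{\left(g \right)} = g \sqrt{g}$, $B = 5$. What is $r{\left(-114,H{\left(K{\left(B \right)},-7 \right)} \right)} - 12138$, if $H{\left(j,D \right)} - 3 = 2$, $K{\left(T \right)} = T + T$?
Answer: $-12080 - 912 i \sqrt{114} \approx -12080.0 - 9737.5 i$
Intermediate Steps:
$K{\left(T \right)} = 2 T$
$X{\left(g \right)} = g^{\frac{3}{2}}$
$H{\left(j,D \right)} = 5$ ($H{\left(j,D \right)} = 3 + 2 = 5$)
$r{\left(n,q \right)} = -56 - n + 8 n^{\frac{3}{2}}$ ($r{\left(n,q \right)} = 8 \left(-7 + n^{\frac{3}{2}}\right) - n = \left(-56 + 8 n^{\frac{3}{2}}\right) - n = -56 - n + 8 n^{\frac{3}{2}}$)
$r{\left(-114,H{\left(K{\left(B \right)},-7 \right)} \right)} - 12138 = \left(-56 - -114 + 8 \left(-114\right)^{\frac{3}{2}}\right) - 12138 = \left(-56 + 114 + 8 \left(- 114 i \sqrt{114}\right)\right) - 12138 = \left(-56 + 114 - 912 i \sqrt{114}\right) - 12138 = \left(58 - 912 i \sqrt{114}\right) - 12138 = -12080 - 912 i \sqrt{114}$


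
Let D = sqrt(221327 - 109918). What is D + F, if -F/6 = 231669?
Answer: -1390014 + sqrt(111409) ≈ -1.3897e+6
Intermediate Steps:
D = sqrt(111409) ≈ 333.78
F = -1390014 (F = -6*231669 = -1390014)
D + F = sqrt(111409) - 1390014 = -1390014 + sqrt(111409)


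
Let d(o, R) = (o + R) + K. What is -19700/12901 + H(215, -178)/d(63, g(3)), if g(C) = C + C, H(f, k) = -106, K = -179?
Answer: -399747/709555 ≈ -0.56338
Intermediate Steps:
g(C) = 2*C
d(o, R) = -179 + R + o (d(o, R) = (o + R) - 179 = (R + o) - 179 = -179 + R + o)
-19700/12901 + H(215, -178)/d(63, g(3)) = -19700/12901 - 106/(-179 + 2*3 + 63) = -19700*1/12901 - 106/(-179 + 6 + 63) = -19700/12901 - 106/(-110) = -19700/12901 - 106*(-1/110) = -19700/12901 + 53/55 = -399747/709555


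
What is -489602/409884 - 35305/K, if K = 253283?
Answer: -69239408993/51908324586 ≈ -1.3339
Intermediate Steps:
-489602/409884 - 35305/K = -489602/409884 - 35305/253283 = -489602*1/409884 - 35305*1/253283 = -244801/204942 - 35305/253283 = -69239408993/51908324586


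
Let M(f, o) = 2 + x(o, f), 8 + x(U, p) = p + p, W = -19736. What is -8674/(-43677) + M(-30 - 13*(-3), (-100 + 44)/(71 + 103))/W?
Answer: 42666485/215502318 ≈ 0.19799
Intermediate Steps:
x(U, p) = -8 + 2*p (x(U, p) = -8 + (p + p) = -8 + 2*p)
M(f, o) = -6 + 2*f (M(f, o) = 2 + (-8 + 2*f) = -6 + 2*f)
-8674/(-43677) + M(-30 - 13*(-3), (-100 + 44)/(71 + 103))/W = -8674/(-43677) + (-6 + 2*(-30 - 13*(-3)))/(-19736) = -8674*(-1/43677) + (-6 + 2*(-30 + 39))*(-1/19736) = 8674/43677 + (-6 + 2*9)*(-1/19736) = 8674/43677 + (-6 + 18)*(-1/19736) = 8674/43677 + 12*(-1/19736) = 8674/43677 - 3/4934 = 42666485/215502318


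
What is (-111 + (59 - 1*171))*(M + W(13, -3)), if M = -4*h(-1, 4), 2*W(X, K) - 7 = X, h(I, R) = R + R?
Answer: 4906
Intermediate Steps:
h(I, R) = 2*R
W(X, K) = 7/2 + X/2
M = -32 (M = -8*4 = -4*8 = -32)
(-111 + (59 - 1*171))*(M + W(13, -3)) = (-111 + (59 - 1*171))*(-32 + (7/2 + (1/2)*13)) = (-111 + (59 - 171))*(-32 + (7/2 + 13/2)) = (-111 - 112)*(-32 + 10) = -223*(-22) = 4906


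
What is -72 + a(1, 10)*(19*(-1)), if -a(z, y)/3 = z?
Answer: -15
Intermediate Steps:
a(z, y) = -3*z
-72 + a(1, 10)*(19*(-1)) = -72 + (-3*1)*(19*(-1)) = -72 - 3*(-19) = -72 + 57 = -15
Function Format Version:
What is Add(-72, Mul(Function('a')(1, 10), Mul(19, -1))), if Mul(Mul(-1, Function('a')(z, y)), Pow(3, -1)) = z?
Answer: -15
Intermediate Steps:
Function('a')(z, y) = Mul(-3, z)
Add(-72, Mul(Function('a')(1, 10), Mul(19, -1))) = Add(-72, Mul(Mul(-3, 1), Mul(19, -1))) = Add(-72, Mul(-3, -19)) = Add(-72, 57) = -15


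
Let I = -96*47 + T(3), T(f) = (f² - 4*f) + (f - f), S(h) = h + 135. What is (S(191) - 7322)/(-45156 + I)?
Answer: 2332/16557 ≈ 0.14085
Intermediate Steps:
S(h) = 135 + h
T(f) = f² - 4*f (T(f) = (f² - 4*f) + 0 = f² - 4*f)
I = -4515 (I = -96*47 + 3*(-4 + 3) = -4512 + 3*(-1) = -4512 - 3 = -4515)
(S(191) - 7322)/(-45156 + I) = ((135 + 191) - 7322)/(-45156 - 4515) = (326 - 7322)/(-49671) = -6996*(-1/49671) = 2332/16557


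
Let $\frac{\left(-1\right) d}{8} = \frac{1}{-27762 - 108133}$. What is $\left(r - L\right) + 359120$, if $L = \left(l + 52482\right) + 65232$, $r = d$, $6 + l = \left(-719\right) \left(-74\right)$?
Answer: $\frac{25576254378}{135895} \approx 1.8821 \cdot 10^{5}$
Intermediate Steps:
$d = \frac{8}{135895}$ ($d = - \frac{8}{-27762 - 108133} = - \frac{8}{-135895} = \left(-8\right) \left(- \frac{1}{135895}\right) = \frac{8}{135895} \approx 5.8869 \cdot 10^{-5}$)
$l = 53200$ ($l = -6 - -53206 = -6 + 53206 = 53200$)
$r = \frac{8}{135895} \approx 5.8869 \cdot 10^{-5}$
$L = 170914$ ($L = \left(53200 + 52482\right) + 65232 = 105682 + 65232 = 170914$)
$\left(r - L\right) + 359120 = \left(\frac{8}{135895} - 170914\right) + 359120 = - \frac{23226358022}{135895} + 359120 = \frac{25576254378}{135895}$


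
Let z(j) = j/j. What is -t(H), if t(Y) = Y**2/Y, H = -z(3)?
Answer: 1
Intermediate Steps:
z(j) = 1
H = -1 (H = -1*1 = -1)
t(Y) = Y
-t(H) = -1*(-1) = 1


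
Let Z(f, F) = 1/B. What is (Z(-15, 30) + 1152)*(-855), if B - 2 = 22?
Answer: -7879965/8 ≈ -9.8500e+5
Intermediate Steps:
B = 24 (B = 2 + 22 = 24)
Z(f, F) = 1/24
(Z(-15, 30) + 1152)*(-855) = (1/24 + 1152)*(-855) = (27649/24)*(-855) = -7879965/8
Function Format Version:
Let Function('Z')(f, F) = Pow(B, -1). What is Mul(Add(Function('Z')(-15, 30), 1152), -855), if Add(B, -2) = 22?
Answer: Rational(-7879965, 8) ≈ -9.8500e+5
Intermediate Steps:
B = 24 (B = Add(2, 22) = 24)
Function('Z')(f, F) = Rational(1, 24) (Function('Z')(f, F) = Pow(24, -1) = Rational(1, 24))
Mul(Add(Function('Z')(-15, 30), 1152), -855) = Mul(Add(Rational(1, 24), 1152), -855) = Mul(Rational(27649, 24), -855) = Rational(-7879965, 8)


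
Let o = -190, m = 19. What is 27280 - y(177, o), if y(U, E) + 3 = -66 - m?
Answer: 27368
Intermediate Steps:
y(U, E) = -88 (y(U, E) = -3 + (-66 - 1*19) = -3 + (-66 - 19) = -3 - 85 = -88)
27280 - y(177, o) = 27280 - 1*(-88) = 27280 + 88 = 27368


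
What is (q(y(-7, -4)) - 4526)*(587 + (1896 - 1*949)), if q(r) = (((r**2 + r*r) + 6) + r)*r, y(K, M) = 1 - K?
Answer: -5200260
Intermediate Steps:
q(r) = r*(6 + r + 2*r**2) (q(r) = (((r**2 + r**2) + 6) + r)*r = ((2*r**2 + 6) + r)*r = ((6 + 2*r**2) + r)*r = (6 + r + 2*r**2)*r = r*(6 + r + 2*r**2))
(q(y(-7, -4)) - 4526)*(587 + (1896 - 1*949)) = ((1 - 1*(-7))*(6 + (1 - 1*(-7)) + 2*(1 - 1*(-7))**2) - 4526)*(587 + (1896 - 1*949)) = ((1 + 7)*(6 + (1 + 7) + 2*(1 + 7)**2) - 4526)*(587 + (1896 - 949)) = (8*(6 + 8 + 2*8**2) - 4526)*(587 + 947) = (8*(6 + 8 + 2*64) - 4526)*1534 = (8*(6 + 8 + 128) - 4526)*1534 = (8*142 - 4526)*1534 = (1136 - 4526)*1534 = -3390*1534 = -5200260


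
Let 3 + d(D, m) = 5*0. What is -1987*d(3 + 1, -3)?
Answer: 5961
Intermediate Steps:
d(D, m) = -3 (d(D, m) = -3 + 5*0 = -3 + 0 = -3)
-1987*d(3 + 1, -3) = -1987*(-3) = 5961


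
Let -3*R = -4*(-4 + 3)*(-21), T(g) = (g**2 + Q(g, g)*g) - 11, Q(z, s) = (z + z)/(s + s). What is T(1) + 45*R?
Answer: 1251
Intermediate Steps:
Q(z, s) = z/s (Q(z, s) = (2*z)/((2*s)) = (2*z)*(1/(2*s)) = z/s)
T(g) = -11 + g + g**2 (T(g) = (g**2 + (g/g)*g) - 11 = (g**2 + 1*g) - 11 = (g**2 + g) - 11 = (g + g**2) - 11 = -11 + g + g**2)
R = 28 (R = -(-4*(-4 + 3))*(-21)/3 = -(-4*(-1))*(-21)/3 = -4*(-21)/3 = -1/3*(-84) = 28)
T(1) + 45*R = (-11 + 1 + 1**2) + 45*28 = (-11 + 1 + 1) + 1260 = -9 + 1260 = 1251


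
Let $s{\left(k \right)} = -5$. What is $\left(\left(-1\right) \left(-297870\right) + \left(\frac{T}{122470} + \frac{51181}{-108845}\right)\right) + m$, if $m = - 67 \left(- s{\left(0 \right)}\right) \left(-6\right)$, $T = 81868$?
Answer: $\frac{399747715812739}{1333024715} \approx 2.9988 \cdot 10^{5}$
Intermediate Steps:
$m = 2010$ ($m = - 67 \left(\left(-1\right) \left(-5\right)\right) \left(-6\right) = \left(-67\right) 5 \left(-6\right) = \left(-335\right) \left(-6\right) = 2010$)
$\left(\left(-1\right) \left(-297870\right) + \left(\frac{T}{122470} + \frac{51181}{-108845}\right)\right) + m = \left(\left(-1\right) \left(-297870\right) + \left(\frac{81868}{122470} + \frac{51181}{-108845}\right)\right) + 2010 = \left(297870 + \left(81868 \cdot \frac{1}{122470} + 51181 \left(- \frac{1}{108845}\right)\right)\right) + 2010 = \left(297870 + \left(\frac{40934}{61235} - \frac{51181}{108845}\right)\right) + 2010 = \left(297870 + \frac{264278539}{1333024715}\right) + 2010 = \frac{397068336135589}{1333024715} + 2010 = \frac{399747715812739}{1333024715}$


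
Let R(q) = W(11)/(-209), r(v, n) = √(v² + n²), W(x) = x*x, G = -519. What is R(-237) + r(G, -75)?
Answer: -11/19 + 3*√30554 ≈ 523.81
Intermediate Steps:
W(x) = x²
r(v, n) = √(n² + v²)
R(q) = -11/19 (R(q) = 11²/(-209) = 121*(-1/209) = -11/19)
R(-237) + r(G, -75) = -11/19 + √((-75)² + (-519)²) = -11/19 + √(5625 + 269361) = -11/19 + √274986 = -11/19 + 3*√30554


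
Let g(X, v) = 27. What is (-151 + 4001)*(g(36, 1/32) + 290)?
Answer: 1220450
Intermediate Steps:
(-151 + 4001)*(g(36, 1/32) + 290) = (-151 + 4001)*(27 + 290) = 3850*317 = 1220450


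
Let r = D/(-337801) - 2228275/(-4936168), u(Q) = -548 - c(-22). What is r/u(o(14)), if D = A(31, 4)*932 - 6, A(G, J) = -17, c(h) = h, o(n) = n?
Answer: -36128338525/38133684692816 ≈ -0.00094741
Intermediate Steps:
D = -15850 (D = -17*932 - 6 = -15844 - 6 = -15850)
u(Q) = -526 (u(Q) = -548 - 1*(-22) = -548 + 22 = -526)
r = 36128338525/72497499416 (r = -15850/(-337801) - 2228275/(-4936168) = -15850*(-1/337801) - 2228275*(-1/4936168) = 15850/337801 + 2228275/4936168 = 36128338525/72497499416 ≈ 0.49834)
r/u(o(14)) = (36128338525/72497499416)/(-526) = (36128338525/72497499416)*(-1/526) = -36128338525/38133684692816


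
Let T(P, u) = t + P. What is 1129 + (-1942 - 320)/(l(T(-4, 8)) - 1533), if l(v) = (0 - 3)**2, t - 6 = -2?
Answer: 287143/254 ≈ 1130.5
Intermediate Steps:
t = 4 (t = 6 - 2 = 4)
T(P, u) = 4 + P
l(v) = 9 (l(v) = (-3)**2 = 9)
1129 + (-1942 - 320)/(l(T(-4, 8)) - 1533) = 1129 + (-1942 - 320)/(9 - 1533) = 1129 - 2262/(-1524) = 1129 - 2262*(-1/1524) = 1129 + 377/254 = 287143/254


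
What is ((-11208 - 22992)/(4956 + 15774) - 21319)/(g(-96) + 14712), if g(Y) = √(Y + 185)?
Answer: -216745555128/149562012805 + 14732569*√89/149562012805 ≈ -1.4483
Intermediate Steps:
g(Y) = √(185 + Y)
((-11208 - 22992)/(4956 + 15774) - 21319)/(g(-96) + 14712) = ((-11208 - 22992)/(4956 + 15774) - 21319)/(√(185 - 96) + 14712) = (-34200/20730 - 21319)/(√89 + 14712) = (-34200*1/20730 - 21319)/(14712 + √89) = (-1140/691 - 21319)/(14712 + √89) = -14732569/(691*(14712 + √89))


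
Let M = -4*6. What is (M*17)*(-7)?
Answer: 2856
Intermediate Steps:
M = -24
(M*17)*(-7) = -24*17*(-7) = -408*(-7) = 2856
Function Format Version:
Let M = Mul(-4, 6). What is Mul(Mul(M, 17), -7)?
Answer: 2856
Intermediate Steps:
M = -24
Mul(Mul(M, 17), -7) = Mul(Mul(-24, 17), -7) = Mul(-408, -7) = 2856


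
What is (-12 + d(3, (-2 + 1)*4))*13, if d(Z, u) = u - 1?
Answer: -221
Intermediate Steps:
d(Z, u) = -1 + u
(-12 + d(3, (-2 + 1)*4))*13 = (-12 + (-1 + (-2 + 1)*4))*13 = (-12 + (-1 - 1*4))*13 = (-12 + (-1 - 4))*13 = (-12 - 5)*13 = -17*13 = -221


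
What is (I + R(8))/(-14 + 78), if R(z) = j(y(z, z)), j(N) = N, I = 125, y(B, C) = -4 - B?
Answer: 113/64 ≈ 1.7656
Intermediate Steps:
R(z) = -4 - z
(I + R(8))/(-14 + 78) = (125 + (-4 - 1*8))/(-14 + 78) = (125 + (-4 - 8))/64 = (125 - 12)*(1/64) = 113*(1/64) = 113/64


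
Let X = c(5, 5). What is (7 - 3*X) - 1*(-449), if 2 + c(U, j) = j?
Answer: 447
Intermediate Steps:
c(U, j) = -2 + j
X = 3 (X = -2 + 5 = 3)
(7 - 3*X) - 1*(-449) = (7 - 3*3) - 1*(-449) = (7 - 9) + 449 = -2 + 449 = 447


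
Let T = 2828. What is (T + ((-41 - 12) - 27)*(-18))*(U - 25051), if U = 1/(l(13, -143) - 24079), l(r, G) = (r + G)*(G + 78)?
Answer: -1671016237440/15629 ≈ -1.0692e+8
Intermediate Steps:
l(r, G) = (78 + G)*(G + r) (l(r, G) = (G + r)*(78 + G) = (78 + G)*(G + r))
U = -1/15629 (U = 1/(((-143)² + 78*(-143) + 78*13 - 143*13) - 24079) = 1/((20449 - 11154 + 1014 - 1859) - 24079) = 1/(8450 - 24079) = 1/(-15629) = -1/15629 ≈ -6.3984e-5)
(T + ((-41 - 12) - 27)*(-18))*(U - 25051) = (2828 + ((-41 - 12) - 27)*(-18))*(-1/15629 - 25051) = (2828 + (-53 - 27)*(-18))*(-391522080/15629) = (2828 - 80*(-18))*(-391522080/15629) = (2828 + 1440)*(-391522080/15629) = 4268*(-391522080/15629) = -1671016237440/15629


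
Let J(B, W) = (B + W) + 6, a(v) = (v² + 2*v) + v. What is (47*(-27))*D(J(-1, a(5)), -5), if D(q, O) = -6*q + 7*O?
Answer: 387045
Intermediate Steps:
a(v) = v² + 3*v
J(B, W) = 6 + B + W
(47*(-27))*D(J(-1, a(5)), -5) = (47*(-27))*(-6*(6 - 1 + 5*(3 + 5)) + 7*(-5)) = -1269*(-6*(6 - 1 + 5*8) - 35) = -1269*(-6*(6 - 1 + 40) - 35) = -1269*(-6*45 - 35) = -1269*(-270 - 35) = -1269*(-305) = 387045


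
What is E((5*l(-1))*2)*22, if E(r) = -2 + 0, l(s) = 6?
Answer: -44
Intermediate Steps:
E(r) = -2
E((5*l(-1))*2)*22 = -2*22 = -44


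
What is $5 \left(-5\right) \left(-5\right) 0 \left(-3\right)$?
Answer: $0$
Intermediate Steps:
$5 \left(-5\right) \left(-5\right) 0 \left(-3\right) = \left(-25\right) \left(-5\right) 0 \left(-3\right) = 125 \cdot 0 \left(-3\right) = 0 \left(-3\right) = 0$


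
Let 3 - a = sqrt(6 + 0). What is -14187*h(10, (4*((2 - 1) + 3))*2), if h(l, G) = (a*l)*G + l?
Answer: -13761390 + 4539840*sqrt(6) ≈ -2.6411e+6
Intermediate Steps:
a = 3 - sqrt(6) (a = 3 - sqrt(6 + 0) = 3 - sqrt(6) ≈ 0.55051)
h(l, G) = l + G*l*(3 - sqrt(6)) (h(l, G) = ((3 - sqrt(6))*l)*G + l = (l*(3 - sqrt(6)))*G + l = G*l*(3 - sqrt(6)) + l = l + G*l*(3 - sqrt(6)))
-14187*h(10, (4*((2 - 1) + 3))*2) = -141870*(1 + ((4*((2 - 1) + 3))*2)*(3 - sqrt(6))) = -141870*(1 + ((4*(1 + 3))*2)*(3 - sqrt(6))) = -141870*(1 + ((4*4)*2)*(3 - sqrt(6))) = -141870*(1 + (16*2)*(3 - sqrt(6))) = -141870*(1 + 32*(3 - sqrt(6))) = -141870*(1 + (96 - 32*sqrt(6))) = -141870*(97 - 32*sqrt(6)) = -14187*(970 - 320*sqrt(6)) = -13761390 + 4539840*sqrt(6)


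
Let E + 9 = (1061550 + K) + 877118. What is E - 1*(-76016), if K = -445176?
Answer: 1569499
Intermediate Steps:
E = 1493483 (E = -9 + ((1061550 - 445176) + 877118) = -9 + (616374 + 877118) = -9 + 1493492 = 1493483)
E - 1*(-76016) = 1493483 - 1*(-76016) = 1493483 + 76016 = 1569499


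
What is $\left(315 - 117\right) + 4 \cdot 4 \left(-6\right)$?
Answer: $102$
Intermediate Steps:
$\left(315 - 117\right) + 4 \cdot 4 \left(-6\right) = 198 + 16 \left(-6\right) = 198 - 96 = 102$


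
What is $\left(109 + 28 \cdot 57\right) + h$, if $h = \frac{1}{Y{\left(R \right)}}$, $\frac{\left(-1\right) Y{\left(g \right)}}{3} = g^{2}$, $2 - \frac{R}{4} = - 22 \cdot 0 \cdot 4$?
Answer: $\frac{327359}{192} \approx 1705.0$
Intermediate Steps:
$R = 8$ ($R = 8 - 4 \left(- 22 \cdot 0 \cdot 4\right) = 8 - 4 \left(\left(-22\right) 0\right) = 8 - 0 = 8 + 0 = 8$)
$Y{\left(g \right)} = - 3 g^{2}$
$h = - \frac{1}{192}$ ($h = \frac{1}{\left(-3\right) 8^{2}} = \frac{1}{\left(-3\right) 64} = \frac{1}{-192} = - \frac{1}{192} \approx -0.0052083$)
$\left(109 + 28 \cdot 57\right) + h = \left(109 + 28 \cdot 57\right) - \frac{1}{192} = \left(109 + 1596\right) - \frac{1}{192} = 1705 - \frac{1}{192} = \frac{327359}{192}$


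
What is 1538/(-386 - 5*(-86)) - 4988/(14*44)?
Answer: 188/7 ≈ 26.857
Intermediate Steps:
1538/(-386 - 5*(-86)) - 4988/(14*44) = 1538/(-386 + 430) - 4988/616 = 1538/44 - 4988*1/616 = 1538*(1/44) - 1247/154 = 769/22 - 1247/154 = 188/7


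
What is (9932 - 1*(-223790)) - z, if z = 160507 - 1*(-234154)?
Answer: -160939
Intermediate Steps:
z = 394661 (z = 160507 + 234154 = 394661)
(9932 - 1*(-223790)) - z = (9932 - 1*(-223790)) - 1*394661 = (9932 + 223790) - 394661 = 233722 - 394661 = -160939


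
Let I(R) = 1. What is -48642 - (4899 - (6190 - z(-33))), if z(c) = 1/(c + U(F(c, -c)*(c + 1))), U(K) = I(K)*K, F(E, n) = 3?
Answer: -6108278/129 ≈ -47351.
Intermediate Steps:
U(K) = K (U(K) = 1*K = K)
z(c) = 1/(3 + 4*c) (z(c) = 1/(c + 3*(c + 1)) = 1/(c + 3*(1 + c)) = 1/(c + (3 + 3*c)) = 1/(3 + 4*c))
-48642 - (4899 - (6190 - z(-33))) = -48642 - (4899 - (6190 - 1/(3 + 4*(-33)))) = -48642 - (4899 - (6190 - 1/(3 - 132))) = -48642 - (4899 - (6190 - 1/(-129))) = -48642 - (4899 - (6190 - 1*(-1/129))) = -48642 - (4899 - (6190 + 1/129)) = -48642 - (4899 - 1*798511/129) = -48642 - (4899 - 798511/129) = -48642 - 1*(-166540/129) = -48642 + 166540/129 = -6108278/129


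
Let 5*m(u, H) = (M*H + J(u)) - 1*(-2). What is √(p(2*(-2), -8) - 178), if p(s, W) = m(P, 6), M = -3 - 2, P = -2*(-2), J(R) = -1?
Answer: I*√4595/5 ≈ 13.557*I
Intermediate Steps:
P = 4
M = -5
m(u, H) = ⅕ - H (m(u, H) = ((-5*H - 1) - 1*(-2))/5 = ((-1 - 5*H) + 2)/5 = (1 - 5*H)/5 = ⅕ - H)
p(s, W) = -29/5 (p(s, W) = ⅕ - 1*6 = ⅕ - 6 = -29/5)
√(p(2*(-2), -8) - 178) = √(-29/5 - 178) = √(-919/5) = I*√4595/5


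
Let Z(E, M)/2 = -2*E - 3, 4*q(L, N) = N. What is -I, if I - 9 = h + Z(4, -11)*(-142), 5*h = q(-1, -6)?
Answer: -31327/10 ≈ -3132.7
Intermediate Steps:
q(L, N) = N/4
Z(E, M) = -6 - 4*E (Z(E, M) = 2*(-2*E - 3) = 2*(-3 - 2*E) = -6 - 4*E)
h = -3/10 (h = ((1/4)*(-6))/5 = (1/5)*(-3/2) = -3/10 ≈ -0.30000)
I = 31327/10 (I = 9 + (-3/10 + (-6 - 4*4)*(-142)) = 9 + (-3/10 + (-6 - 16)*(-142)) = 9 + (-3/10 - 22*(-142)) = 9 + (-3/10 + 3124) = 9 + 31237/10 = 31327/10 ≈ 3132.7)
-I = -1*31327/10 = -31327/10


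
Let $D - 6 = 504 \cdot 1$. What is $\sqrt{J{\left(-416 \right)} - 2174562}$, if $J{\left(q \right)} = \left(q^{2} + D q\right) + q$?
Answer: $i \sqrt{2214082} \approx 1488.0 i$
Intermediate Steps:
$D = 510$ ($D = 6 + 504 \cdot 1 = 6 + 504 = 510$)
$J{\left(q \right)} = q^{2} + 511 q$ ($J{\left(q \right)} = \left(q^{2} + 510 q\right) + q = q^{2} + 511 q$)
$\sqrt{J{\left(-416 \right)} - 2174562} = \sqrt{- 416 \left(511 - 416\right) - 2174562} = \sqrt{\left(-416\right) 95 - 2174562} = \sqrt{-39520 - 2174562} = \sqrt{-2214082} = i \sqrt{2214082}$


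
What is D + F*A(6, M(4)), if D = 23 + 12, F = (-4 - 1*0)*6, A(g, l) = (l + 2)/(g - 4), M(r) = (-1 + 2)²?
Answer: -1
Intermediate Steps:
M(r) = 1 (M(r) = 1² = 1)
A(g, l) = (2 + l)/(-4 + g)
F = -24 (F = (-4 + 0)*6 = -4*6 = -24)
D = 35
D + F*A(6, M(4)) = 35 - 24*(2 + 1)/(-4 + 6) = 35 - 24*3/2 = 35 - 36 = -1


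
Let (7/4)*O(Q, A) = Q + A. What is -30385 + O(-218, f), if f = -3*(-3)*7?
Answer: -213315/7 ≈ -30474.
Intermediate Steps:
f = 63 (f = 9*7 = 63)
O(Q, A) = 4*A/7 + 4*Q/7 (O(Q, A) = 4*(Q + A)/7 = 4*(A + Q)/7 = 4*A/7 + 4*Q/7)
-30385 + O(-218, f) = -30385 + ((4/7)*63 + (4/7)*(-218)) = -30385 + (36 - 872/7) = -30385 - 620/7 = -213315/7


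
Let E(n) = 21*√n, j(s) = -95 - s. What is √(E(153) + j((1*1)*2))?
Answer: √(-97 + 63*√17) ≈ 12.758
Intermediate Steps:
√(E(153) + j((1*1)*2)) = √(21*√153 + (-95 - 1*1*2)) = √(21*(3*√17) + (-95 - 2)) = √(63*√17 + (-95 - 1*2)) = √(63*√17 + (-95 - 2)) = √(63*√17 - 97) = √(-97 + 63*√17)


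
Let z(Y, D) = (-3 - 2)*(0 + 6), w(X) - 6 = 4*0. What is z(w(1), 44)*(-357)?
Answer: 10710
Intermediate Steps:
w(X) = 6 (w(X) = 6 + 4*0 = 6 + 0 = 6)
z(Y, D) = -30 (z(Y, D) = -5*6 = -30)
z(w(1), 44)*(-357) = -30*(-357) = 10710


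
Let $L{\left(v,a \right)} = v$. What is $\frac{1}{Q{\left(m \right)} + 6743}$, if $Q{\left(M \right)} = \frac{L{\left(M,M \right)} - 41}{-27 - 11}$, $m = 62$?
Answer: $\frac{38}{256213} \approx 0.00014831$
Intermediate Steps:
$Q{\left(M \right)} = \frac{41}{38} - \frac{M}{38}$ ($Q{\left(M \right)} = \frac{M - 41}{-27 - 11} = \frac{-41 + M}{-38} = \left(-41 + M\right) \left(- \frac{1}{38}\right) = \frac{41}{38} - \frac{M}{38}$)
$\frac{1}{Q{\left(m \right)} + 6743} = \frac{1}{\left(\frac{41}{38} - \frac{31}{19}\right) + 6743} = \frac{1}{- \frac{21}{38} + 6743} = \frac{1}{\frac{256213}{38}} = \frac{38}{256213}$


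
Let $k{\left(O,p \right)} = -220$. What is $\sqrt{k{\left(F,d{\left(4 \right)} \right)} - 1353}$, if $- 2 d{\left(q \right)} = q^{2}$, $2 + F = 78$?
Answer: $11 i \sqrt{13} \approx 39.661 i$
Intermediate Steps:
$F = 76$ ($F = -2 + 78 = 76$)
$d{\left(q \right)} = - \frac{q^{2}}{2}$
$\sqrt{k{\left(F,d{\left(4 \right)} \right)} - 1353} = \sqrt{-220 - 1353} = \sqrt{-1573} = 11 i \sqrt{13}$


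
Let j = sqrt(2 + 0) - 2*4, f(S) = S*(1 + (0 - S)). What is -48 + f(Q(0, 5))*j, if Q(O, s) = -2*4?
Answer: 528 - 72*sqrt(2) ≈ 426.18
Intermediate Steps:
Q(O, s) = -8
f(S) = S*(1 - S)
j = -8 + sqrt(2) (j = sqrt(2) - 8 = -8 + sqrt(2) ≈ -6.5858)
-48 + f(Q(0, 5))*j = -48 + (-8*(1 - 1*(-8)))*(-8 + sqrt(2)) = -48 + (-8*(1 + 8))*(-8 + sqrt(2)) = -48 + (-8*9)*(-8 + sqrt(2)) = -48 - 72*(-8 + sqrt(2)) = -48 + (576 - 72*sqrt(2)) = 528 - 72*sqrt(2)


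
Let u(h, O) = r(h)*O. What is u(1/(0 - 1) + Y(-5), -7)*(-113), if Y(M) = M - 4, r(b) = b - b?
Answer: 0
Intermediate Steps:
r(b) = 0
Y(M) = -4 + M
u(h, O) = 0 (u(h, O) = 0*O = 0)
u(1/(0 - 1) + Y(-5), -7)*(-113) = 0*(-113) = 0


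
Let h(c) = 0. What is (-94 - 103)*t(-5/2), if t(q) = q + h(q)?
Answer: 985/2 ≈ 492.50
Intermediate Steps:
t(q) = q (t(q) = q + 0 = q)
(-94 - 103)*t(-5/2) = (-94 - 103)*(-5/2) = -(-985)/2 = -197*(-5/2) = 985/2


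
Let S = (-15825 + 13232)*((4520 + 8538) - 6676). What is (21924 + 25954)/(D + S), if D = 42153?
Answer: -47878/16506373 ≈ -0.0029006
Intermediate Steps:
S = -16548526 (S = -2593*(13058 - 6676) = -2593*6382 = -16548526)
(21924 + 25954)/(D + S) = (21924 + 25954)/(42153 - 16548526) = 47878/(-16506373) = 47878*(-1/16506373) = -47878/16506373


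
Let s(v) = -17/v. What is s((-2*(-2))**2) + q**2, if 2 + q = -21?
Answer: 8447/16 ≈ 527.94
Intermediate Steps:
q = -23 (q = -2 - 21 = -23)
s((-2*(-2))**2) + q**2 = -17/((-2*(-2))**2) + (-23)**2 = -17/(4**2) + 529 = -17/16 + 529 = 8447/16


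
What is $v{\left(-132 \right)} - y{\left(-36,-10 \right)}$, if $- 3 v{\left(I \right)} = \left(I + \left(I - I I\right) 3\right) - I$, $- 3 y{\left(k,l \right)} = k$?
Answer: $17544$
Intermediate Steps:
$y{\left(k,l \right)} = - \frac{k}{3}$
$v{\left(I \right)} = I^{2} - I$ ($v{\left(I \right)} = - \frac{\left(I + \left(I - I I\right) 3\right) - I}{3} = - \frac{\left(I + \left(I - I^{2}\right) 3\right) - I}{3} = - \frac{\left(I - \left(- 3 I + 3 I^{2}\right)\right) - I}{3} = - \frac{\left(- 3 I^{2} + 4 I\right) - I}{3} = - \frac{- 3 I^{2} + 3 I}{3} = I^{2} - I$)
$v{\left(-132 \right)} - y{\left(-36,-10 \right)} = - 132 \left(-1 - 132\right) - \left(- \frac{1}{3}\right) \left(-36\right) = \left(-132\right) \left(-133\right) - 12 = 17556 - 12 = 17544$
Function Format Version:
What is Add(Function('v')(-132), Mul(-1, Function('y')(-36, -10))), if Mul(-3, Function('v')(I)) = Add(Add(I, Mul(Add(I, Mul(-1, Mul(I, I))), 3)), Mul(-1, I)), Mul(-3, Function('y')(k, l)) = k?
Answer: 17544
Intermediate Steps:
Function('y')(k, l) = Mul(Rational(-1, 3), k)
Function('v')(I) = Add(Pow(I, 2), Mul(-1, I)) (Function('v')(I) = Mul(Rational(-1, 3), Add(Add(I, Mul(Add(I, Mul(-1, Mul(I, I))), 3)), Mul(-1, I))) = Mul(Rational(-1, 3), Add(Add(I, Mul(Add(I, Mul(-1, Pow(I, 2))), 3)), Mul(-1, I))) = Mul(Rational(-1, 3), Add(Add(I, Add(Mul(-3, Pow(I, 2)), Mul(3, I))), Mul(-1, I))) = Mul(Rational(-1, 3), Add(Add(Mul(-3, Pow(I, 2)), Mul(4, I)), Mul(-1, I))) = Mul(Rational(-1, 3), Add(Mul(-3, Pow(I, 2)), Mul(3, I))) = Add(Pow(I, 2), Mul(-1, I)))
Add(Function('v')(-132), Mul(-1, Function('y')(-36, -10))) = Add(Mul(-132, Add(-1, -132)), Mul(-1, Mul(Rational(-1, 3), -36))) = Add(Mul(-132, -133), Mul(-1, 12)) = Add(17556, -12) = 17544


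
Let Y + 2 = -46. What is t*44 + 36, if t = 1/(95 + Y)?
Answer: 1736/47 ≈ 36.936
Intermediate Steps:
Y = -48 (Y = -2 - 46 = -48)
t = 1/47 (t = 1/(95 - 48) = 1/47 ≈ 0.021277)
t*44 + 36 = (1/47)*44 + 36 = 44/47 + 36 = 1736/47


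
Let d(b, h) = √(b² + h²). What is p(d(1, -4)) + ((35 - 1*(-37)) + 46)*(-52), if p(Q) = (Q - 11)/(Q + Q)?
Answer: -12271/2 - 11*√17/34 ≈ -6136.8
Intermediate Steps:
p(Q) = (-11 + Q)/(2*Q) (p(Q) = (-11 + Q)/((2*Q)) = (-11 + Q)*(1/(2*Q)) = (-11 + Q)/(2*Q))
p(d(1, -4)) + ((35 - 1*(-37)) + 46)*(-52) = (-11 + √(1² + (-4)²))/(2*(√(1² + (-4)²))) + ((35 - 1*(-37)) + 46)*(-52) = (-11 + √(1 + 16))/(2*(√(1 + 16))) + ((35 + 37) + 46)*(-52) = (-11 + √17)/(2*(√17)) + (72 + 46)*(-52) = (√17/17)*(-11 + √17)/2 + 118*(-52) = √17*(-11 + √17)/34 - 6136 = -6136 + √17*(-11 + √17)/34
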